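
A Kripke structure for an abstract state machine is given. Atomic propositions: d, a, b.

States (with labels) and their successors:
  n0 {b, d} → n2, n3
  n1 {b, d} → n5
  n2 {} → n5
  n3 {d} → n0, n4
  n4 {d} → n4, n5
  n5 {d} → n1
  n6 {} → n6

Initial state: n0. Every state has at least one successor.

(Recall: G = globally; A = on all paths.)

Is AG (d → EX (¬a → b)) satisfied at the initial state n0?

Violated

States satisfying d → EX (¬a → b): {n2, n3, n5, n6}.
States satisfying AG (d → EX (¬a → b)): {n6}.
n0 is reachable from n0 and violates d → EX (¬a → b), so AG fails at n0.
n0 ∉ Sat(AG (d → EX (¬a → b))).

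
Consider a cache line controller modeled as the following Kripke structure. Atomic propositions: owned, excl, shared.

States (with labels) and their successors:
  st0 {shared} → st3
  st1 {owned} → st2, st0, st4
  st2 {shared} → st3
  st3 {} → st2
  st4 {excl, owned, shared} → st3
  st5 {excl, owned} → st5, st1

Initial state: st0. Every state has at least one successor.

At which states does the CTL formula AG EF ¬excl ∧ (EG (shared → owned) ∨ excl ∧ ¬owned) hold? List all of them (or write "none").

{st5}

States satisfying EF ¬excl: {st0, st1, st2, st3, st4, st5}.
States satisfying AG EF ¬excl: {st0, st1, st2, st3, st4, st5}.
States satisfying shared → owned: {st1, st3, st4, st5}.
States satisfying EG (shared → owned): {st5}.
States satisfying ¬owned: {st0, st2, st3}.
States satisfying excl ∧ ¬owned: ∅.
States satisfying EG (shared → owned) ∨ excl ∧ ¬owned: {st5}.
States satisfying AG EF ¬excl ∧ (EG (shared → owned) ∨ excl ∧ ¬owned): {st5}.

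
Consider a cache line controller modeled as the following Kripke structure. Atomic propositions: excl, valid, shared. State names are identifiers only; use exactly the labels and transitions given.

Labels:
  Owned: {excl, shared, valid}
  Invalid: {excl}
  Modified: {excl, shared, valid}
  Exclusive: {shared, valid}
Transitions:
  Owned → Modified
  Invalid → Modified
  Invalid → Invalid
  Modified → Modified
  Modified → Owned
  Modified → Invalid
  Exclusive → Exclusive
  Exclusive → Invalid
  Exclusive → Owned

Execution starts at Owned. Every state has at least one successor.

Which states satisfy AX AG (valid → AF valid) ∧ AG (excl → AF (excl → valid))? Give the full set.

States satisfying AG (valid → AF valid): {Owned, Invalid, Modified, Exclusive}.
States satisfying AX AG (valid → AF valid): {Owned, Invalid, Modified, Exclusive}.
States satisfying excl → AF (excl → valid): {Owned, Modified, Exclusive}.
States satisfying AG (excl → AF (excl → valid)): ∅.
States satisfying AX AG (valid → AF valid) ∧ AG (excl → AF (excl → valid)): ∅.

none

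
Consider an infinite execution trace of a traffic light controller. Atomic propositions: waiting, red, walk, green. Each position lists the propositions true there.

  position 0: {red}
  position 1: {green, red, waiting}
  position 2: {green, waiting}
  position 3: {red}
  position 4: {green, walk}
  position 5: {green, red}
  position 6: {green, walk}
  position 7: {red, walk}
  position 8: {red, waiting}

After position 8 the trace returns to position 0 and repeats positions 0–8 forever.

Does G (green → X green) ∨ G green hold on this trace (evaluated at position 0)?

green → X green must hold at every position from 0 onward. It fails at position 2, so G (green → X green) is false.
Positions where green holds: 1, 2, 4, 5, 6.
Check X green at each: 1→ok, 2→fails, 4→ok, 5→ok, 6→fails.
green must hold at every position from 0 onward. It fails at position 0, so G green is false.
At position 0: G (green → X green) is false; G green is false; so G (green → X green) ∨ G green is false.

Violated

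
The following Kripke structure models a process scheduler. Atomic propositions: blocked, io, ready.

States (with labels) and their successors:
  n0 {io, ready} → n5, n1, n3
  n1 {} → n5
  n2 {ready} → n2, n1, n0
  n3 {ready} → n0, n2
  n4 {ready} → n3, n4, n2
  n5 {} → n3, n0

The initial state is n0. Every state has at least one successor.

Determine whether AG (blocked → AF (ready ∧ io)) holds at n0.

Satisfied

States satisfying blocked → AF (ready ∧ io): {n0, n1, n2, n3, n4, n5}.
States satisfying AG (blocked → AF (ready ∧ io)): {n0, n1, n2, n3, n4, n5}.
Every state reachable from n0 satisfies blocked → AF (ready ∧ io).
n0 ∈ Sat(AG (blocked → AF (ready ∧ io))).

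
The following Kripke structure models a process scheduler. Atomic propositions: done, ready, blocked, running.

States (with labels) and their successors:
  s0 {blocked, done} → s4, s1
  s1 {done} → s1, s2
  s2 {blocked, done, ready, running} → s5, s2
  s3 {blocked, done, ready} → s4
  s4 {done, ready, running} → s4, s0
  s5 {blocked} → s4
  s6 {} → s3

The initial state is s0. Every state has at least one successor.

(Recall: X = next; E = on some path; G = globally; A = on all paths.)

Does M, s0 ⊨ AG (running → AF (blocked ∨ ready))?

Satisfied

States satisfying running → AF (blocked ∨ ready): {s0, s1, s2, s3, s4, s5, s6}.
States satisfying AG (running → AF (blocked ∨ ready)): {s0, s1, s2, s3, s4, s5, s6}.
Every state reachable from s0 satisfies running → AF (blocked ∨ ready).
s0 ∈ Sat(AG (running → AF (blocked ∨ ready))).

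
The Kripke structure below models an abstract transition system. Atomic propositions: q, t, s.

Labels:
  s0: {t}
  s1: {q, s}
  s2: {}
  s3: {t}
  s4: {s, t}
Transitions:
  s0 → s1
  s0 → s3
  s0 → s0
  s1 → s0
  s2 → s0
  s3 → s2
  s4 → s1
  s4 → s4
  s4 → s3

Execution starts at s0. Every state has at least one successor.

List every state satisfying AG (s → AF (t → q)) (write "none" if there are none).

{s0, s1, s2, s3}

States satisfying s → AF (t → q): {s0, s1, s2, s3}.
States satisfying AG (s → AF (t → q)): {s0, s1, s2, s3}.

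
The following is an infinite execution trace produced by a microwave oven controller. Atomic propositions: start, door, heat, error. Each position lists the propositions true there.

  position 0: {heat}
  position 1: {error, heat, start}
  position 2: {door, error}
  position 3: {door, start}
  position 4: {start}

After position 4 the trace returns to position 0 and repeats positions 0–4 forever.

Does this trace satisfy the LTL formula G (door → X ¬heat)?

door → X ¬heat holds at every position 0..4, and those are all positions ever visited, so G (door → X ¬heat) holds.
Positions where door holds: 2, 3.
Check X ¬heat at each: 2→ok, 3→ok.

Yes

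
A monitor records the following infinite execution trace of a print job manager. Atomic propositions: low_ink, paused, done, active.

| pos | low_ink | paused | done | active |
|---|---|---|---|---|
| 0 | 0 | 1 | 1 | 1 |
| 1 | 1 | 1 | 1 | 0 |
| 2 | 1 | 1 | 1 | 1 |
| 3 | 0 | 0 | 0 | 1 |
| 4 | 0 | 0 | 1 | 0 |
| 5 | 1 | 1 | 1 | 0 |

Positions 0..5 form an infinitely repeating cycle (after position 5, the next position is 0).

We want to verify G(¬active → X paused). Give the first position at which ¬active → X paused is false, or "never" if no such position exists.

never

¬active → X paused holds at every position 0..5, and those are all the positions the trace ever visits, so the invariant G(¬active → X paused) is never violated.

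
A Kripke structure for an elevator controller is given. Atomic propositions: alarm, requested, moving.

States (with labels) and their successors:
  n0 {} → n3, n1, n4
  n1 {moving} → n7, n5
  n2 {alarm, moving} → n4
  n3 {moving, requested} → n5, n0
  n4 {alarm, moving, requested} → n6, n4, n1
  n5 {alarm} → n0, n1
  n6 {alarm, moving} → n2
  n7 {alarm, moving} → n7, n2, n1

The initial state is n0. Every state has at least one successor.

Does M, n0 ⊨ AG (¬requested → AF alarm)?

States satisfying ¬requested → AF alarm: {n1, n2, n3, n4, n5, n6, n7}.
States satisfying AG (¬requested → AF alarm): ∅.
n0 is reachable from n0 and violates ¬requested → AF alarm, so AG fails at n0.
n0 ∉ Sat(AG (¬requested → AF alarm)).

No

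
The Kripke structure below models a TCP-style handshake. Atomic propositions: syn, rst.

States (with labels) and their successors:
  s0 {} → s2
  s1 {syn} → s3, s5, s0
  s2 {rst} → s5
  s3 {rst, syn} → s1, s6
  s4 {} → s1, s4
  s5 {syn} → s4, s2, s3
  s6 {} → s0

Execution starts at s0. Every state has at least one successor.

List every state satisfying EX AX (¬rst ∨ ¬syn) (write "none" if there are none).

{s0, s1, s3, s4, s5, s6}

States satisfying AX (¬rst ∨ ¬syn): {s0, s2, s3, s4, s6}.
States satisfying EX AX (¬rst ∨ ¬syn): {s0, s1, s3, s4, s5, s6}.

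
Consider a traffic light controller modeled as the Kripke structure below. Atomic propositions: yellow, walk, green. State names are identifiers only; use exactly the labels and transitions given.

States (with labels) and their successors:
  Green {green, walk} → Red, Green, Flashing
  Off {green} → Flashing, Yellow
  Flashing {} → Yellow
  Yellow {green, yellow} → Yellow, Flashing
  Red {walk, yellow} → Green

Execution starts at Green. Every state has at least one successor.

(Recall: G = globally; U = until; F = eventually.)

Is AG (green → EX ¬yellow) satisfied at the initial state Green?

Holds

States satisfying green → EX ¬yellow: {Green, Off, Flashing, Yellow, Red}.
States satisfying AG (green → EX ¬yellow): {Green, Off, Flashing, Yellow, Red}.
Every state reachable from Green satisfies green → EX ¬yellow.
Green ∈ Sat(AG (green → EX ¬yellow)).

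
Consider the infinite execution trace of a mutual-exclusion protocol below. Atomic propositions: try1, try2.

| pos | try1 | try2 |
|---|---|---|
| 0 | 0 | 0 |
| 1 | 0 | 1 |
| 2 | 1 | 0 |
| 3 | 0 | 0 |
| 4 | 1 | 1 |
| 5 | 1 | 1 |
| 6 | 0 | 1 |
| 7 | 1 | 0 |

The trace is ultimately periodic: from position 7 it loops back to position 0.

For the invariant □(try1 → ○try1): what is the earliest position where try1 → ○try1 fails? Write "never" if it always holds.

2

Check try1 → ○try1 at each position in order: 0 ✓, 1 ✓.
At position 2 the labels are {try1} and the next position 3 has {}, so try1 → ○try1 is false there. This is the first violation.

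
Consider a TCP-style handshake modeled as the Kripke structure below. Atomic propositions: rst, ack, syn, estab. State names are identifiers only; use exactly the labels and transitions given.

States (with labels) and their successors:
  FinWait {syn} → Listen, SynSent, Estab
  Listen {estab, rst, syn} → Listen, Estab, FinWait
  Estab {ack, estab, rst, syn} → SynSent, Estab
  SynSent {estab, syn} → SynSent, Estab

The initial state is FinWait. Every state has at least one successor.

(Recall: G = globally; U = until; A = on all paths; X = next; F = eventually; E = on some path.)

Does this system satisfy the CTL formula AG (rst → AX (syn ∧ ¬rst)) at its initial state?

States satisfying rst → AX (syn ∧ ¬rst): {FinWait, SynSent}.
States satisfying AG (rst → AX (syn ∧ ¬rst)): ∅.
Estab is reachable from FinWait and violates rst → AX (syn ∧ ¬rst), so AG fails at FinWait.
FinWait ∉ Sat(AG (rst → AX (syn ∧ ¬rst))).

No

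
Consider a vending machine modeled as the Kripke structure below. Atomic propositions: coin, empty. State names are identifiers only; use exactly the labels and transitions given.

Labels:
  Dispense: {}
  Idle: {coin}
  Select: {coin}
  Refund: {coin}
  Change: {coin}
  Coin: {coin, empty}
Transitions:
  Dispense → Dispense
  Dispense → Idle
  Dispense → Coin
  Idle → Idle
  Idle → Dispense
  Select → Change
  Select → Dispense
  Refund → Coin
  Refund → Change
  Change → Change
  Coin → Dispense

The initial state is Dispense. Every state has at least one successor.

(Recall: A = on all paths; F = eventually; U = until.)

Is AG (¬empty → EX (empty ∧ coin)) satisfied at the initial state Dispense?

No

States satisfying ¬empty → EX (empty ∧ coin): {Dispense, Refund, Coin}.
States satisfying AG (¬empty → EX (empty ∧ coin)): ∅.
Idle is reachable from Dispense and violates ¬empty → EX (empty ∧ coin), so AG fails at Dispense.
Dispense ∉ Sat(AG (¬empty → EX (empty ∧ coin))).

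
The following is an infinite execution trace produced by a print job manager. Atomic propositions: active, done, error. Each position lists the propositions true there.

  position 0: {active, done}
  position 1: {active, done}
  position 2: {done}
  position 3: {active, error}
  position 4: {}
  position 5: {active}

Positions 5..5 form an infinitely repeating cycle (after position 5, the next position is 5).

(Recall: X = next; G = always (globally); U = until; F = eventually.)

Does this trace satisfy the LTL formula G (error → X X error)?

Does not hold

error → X X error must hold at every position from 0 onward. It fails at position 3, so G (error → X X error) is false.
Positions where error holds: 3.
Check X X error at each: 3→fails.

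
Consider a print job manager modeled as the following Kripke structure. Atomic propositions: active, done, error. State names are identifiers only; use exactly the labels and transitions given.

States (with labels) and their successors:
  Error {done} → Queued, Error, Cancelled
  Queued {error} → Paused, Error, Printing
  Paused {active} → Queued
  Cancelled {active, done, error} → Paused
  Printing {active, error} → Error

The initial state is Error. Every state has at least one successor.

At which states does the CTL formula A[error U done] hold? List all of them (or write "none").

States satisfying error: {Queued, Cancelled, Printing}.
States satisfying done: {Error, Cancelled}.
States satisfying A[error U done]: {Error, Cancelled, Printing}.

{Error, Cancelled, Printing}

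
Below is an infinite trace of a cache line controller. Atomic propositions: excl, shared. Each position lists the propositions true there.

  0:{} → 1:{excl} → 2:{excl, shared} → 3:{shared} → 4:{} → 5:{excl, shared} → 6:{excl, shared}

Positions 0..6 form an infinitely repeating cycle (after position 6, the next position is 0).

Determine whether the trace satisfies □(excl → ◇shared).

excl → ◇shared holds at every position 0..6, and those are all positions ever visited, so □(excl → ◇shared) holds.
Positions where excl holds: 1, 2, 5, 6.
Check ◇shared at each: 1→ok, 2→ok, 5→ok, 6→ok.

Satisfied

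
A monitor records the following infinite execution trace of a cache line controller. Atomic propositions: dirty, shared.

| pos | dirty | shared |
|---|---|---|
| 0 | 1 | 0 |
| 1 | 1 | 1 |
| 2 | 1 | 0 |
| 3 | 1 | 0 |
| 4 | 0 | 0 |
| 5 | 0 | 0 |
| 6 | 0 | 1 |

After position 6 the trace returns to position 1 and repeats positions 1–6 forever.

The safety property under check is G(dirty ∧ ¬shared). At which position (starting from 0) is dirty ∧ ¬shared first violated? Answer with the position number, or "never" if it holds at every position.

Check dirty ∧ ¬shared at each position in order: 0 ✓.
At position 1 the labels are {dirty, shared}, so dirty ∧ ¬shared is false there. This is the first violation.

1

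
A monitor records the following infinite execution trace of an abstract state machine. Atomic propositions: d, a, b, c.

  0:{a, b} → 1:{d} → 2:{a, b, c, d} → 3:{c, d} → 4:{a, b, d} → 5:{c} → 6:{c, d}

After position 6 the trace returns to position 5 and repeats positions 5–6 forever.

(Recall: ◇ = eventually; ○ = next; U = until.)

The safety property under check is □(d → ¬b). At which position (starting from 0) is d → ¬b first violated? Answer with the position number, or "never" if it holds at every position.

Check d → ¬b at each position in order: 0 ✓, 1 ✓.
At position 2 the labels are {a, b, c, d}, so d → ¬b is false there. This is the first violation.

2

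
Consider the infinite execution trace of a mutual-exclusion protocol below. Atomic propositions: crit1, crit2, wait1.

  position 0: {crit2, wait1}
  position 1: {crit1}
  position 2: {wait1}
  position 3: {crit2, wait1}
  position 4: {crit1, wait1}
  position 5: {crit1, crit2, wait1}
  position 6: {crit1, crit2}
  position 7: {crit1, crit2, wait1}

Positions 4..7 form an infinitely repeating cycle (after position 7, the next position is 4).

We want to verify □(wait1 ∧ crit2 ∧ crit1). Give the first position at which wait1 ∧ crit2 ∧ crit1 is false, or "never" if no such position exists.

At position 0 the labels are {crit2, wait1}, so wait1 ∧ crit2 ∧ crit1 is false there. This is the first violation.

0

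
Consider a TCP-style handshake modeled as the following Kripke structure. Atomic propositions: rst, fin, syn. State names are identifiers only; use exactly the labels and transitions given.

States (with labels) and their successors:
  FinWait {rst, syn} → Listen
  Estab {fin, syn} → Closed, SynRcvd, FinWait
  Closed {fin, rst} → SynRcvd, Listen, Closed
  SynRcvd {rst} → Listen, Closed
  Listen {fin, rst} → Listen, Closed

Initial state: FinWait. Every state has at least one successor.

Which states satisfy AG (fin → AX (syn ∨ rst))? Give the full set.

States satisfying fin → AX (syn ∨ rst): {FinWait, Estab, Closed, SynRcvd, Listen}.
States satisfying AG (fin → AX (syn ∨ rst)): {FinWait, Estab, Closed, SynRcvd, Listen}.

{FinWait, Estab, Closed, SynRcvd, Listen}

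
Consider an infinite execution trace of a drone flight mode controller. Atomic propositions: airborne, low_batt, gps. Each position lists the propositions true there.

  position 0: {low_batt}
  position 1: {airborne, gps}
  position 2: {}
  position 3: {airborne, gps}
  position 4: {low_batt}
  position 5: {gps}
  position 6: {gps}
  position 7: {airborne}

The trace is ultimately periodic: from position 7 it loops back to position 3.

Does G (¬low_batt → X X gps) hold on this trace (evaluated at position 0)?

Violated

¬low_batt → X X gps must hold at every position from 0 onward. It fails at position 2, so G (¬low_batt → X X gps) is false.
Positions where ¬low_batt holds: 1, 2, 3, 5, 6, 7.
Check X X gps at each: 1→ok, 2→fails, 3→ok, 5→fails, 6→ok, 7→fails.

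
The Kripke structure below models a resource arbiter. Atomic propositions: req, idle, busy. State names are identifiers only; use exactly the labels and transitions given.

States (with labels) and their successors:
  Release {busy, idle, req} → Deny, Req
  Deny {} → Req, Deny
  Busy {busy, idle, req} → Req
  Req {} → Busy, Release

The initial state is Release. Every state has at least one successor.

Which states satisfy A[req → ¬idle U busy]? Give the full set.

{Release, Busy, Req}

States satisfying req → ¬idle: {Deny, Req}.
States satisfying busy: {Release, Busy}.
States satisfying A[req → ¬idle U busy]: {Release, Busy, Req}.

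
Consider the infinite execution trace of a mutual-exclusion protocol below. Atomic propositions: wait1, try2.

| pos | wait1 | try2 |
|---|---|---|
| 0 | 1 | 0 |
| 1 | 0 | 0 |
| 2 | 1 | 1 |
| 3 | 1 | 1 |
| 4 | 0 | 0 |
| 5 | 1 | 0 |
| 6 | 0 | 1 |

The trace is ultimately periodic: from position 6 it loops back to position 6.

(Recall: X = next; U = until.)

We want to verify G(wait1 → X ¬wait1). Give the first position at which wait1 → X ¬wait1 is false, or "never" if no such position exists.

2

Check wait1 → X ¬wait1 at each position in order: 0 ✓, 1 ✓.
At position 2 the labels are {try2, wait1} and the next position 3 has {try2, wait1}, so wait1 → X ¬wait1 is false there. This is the first violation.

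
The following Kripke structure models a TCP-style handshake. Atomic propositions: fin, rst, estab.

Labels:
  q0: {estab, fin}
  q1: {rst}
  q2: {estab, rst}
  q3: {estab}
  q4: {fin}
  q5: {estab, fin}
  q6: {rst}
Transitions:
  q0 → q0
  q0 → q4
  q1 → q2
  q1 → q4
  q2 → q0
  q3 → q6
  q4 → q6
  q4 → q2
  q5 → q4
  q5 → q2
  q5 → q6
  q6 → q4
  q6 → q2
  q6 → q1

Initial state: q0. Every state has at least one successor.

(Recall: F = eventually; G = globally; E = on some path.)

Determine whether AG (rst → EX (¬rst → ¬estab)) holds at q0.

Does not hold

States satisfying rst → EX (¬rst → ¬estab): {q0, q1, q3, q4, q5, q6}.
States satisfying AG (rst → EX (¬rst → ¬estab)): ∅.
q2 is reachable from q0 and violates rst → EX (¬rst → ¬estab), so AG fails at q0.
q0 ∉ Sat(AG (rst → EX (¬rst → ¬estab))).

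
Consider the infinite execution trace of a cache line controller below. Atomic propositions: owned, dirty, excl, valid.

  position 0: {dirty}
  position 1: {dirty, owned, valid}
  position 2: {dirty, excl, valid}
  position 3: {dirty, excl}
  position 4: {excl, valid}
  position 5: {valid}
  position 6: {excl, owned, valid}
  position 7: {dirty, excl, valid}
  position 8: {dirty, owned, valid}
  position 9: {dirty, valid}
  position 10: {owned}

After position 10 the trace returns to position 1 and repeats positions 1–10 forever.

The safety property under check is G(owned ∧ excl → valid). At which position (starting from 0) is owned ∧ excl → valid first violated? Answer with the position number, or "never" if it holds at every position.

owned ∧ excl → valid holds at every position 0..10, and those are all the positions the trace ever visits, so the invariant G(owned ∧ excl → valid) is never violated.

never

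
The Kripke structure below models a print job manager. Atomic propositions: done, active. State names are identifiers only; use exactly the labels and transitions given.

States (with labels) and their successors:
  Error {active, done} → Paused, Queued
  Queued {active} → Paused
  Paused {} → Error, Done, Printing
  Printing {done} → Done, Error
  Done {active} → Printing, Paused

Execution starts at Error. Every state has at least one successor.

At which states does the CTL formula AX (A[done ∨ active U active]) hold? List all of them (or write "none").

{Paused, Printing}

States satisfying A[done ∨ active U active]: {Error, Queued, Printing, Done}.
States satisfying AX (A[done ∨ active U active]): {Paused, Printing}.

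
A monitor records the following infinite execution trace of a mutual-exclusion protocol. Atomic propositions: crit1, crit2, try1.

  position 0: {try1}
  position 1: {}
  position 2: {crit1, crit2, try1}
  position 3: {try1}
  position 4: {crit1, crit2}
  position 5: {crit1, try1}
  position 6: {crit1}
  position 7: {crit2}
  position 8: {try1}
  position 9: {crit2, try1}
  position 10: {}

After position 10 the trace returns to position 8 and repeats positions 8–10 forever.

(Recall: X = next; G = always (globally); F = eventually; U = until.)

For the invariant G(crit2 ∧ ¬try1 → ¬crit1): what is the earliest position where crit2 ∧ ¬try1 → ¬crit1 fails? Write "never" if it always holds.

4

Check crit2 ∧ ¬try1 → ¬crit1 at each position in order: 0 ✓, 1 ✓, 2 ✓, 3 ✓.
At position 4 the labels are {crit1, crit2}, so crit2 ∧ ¬try1 → ¬crit1 is false there. This is the first violation.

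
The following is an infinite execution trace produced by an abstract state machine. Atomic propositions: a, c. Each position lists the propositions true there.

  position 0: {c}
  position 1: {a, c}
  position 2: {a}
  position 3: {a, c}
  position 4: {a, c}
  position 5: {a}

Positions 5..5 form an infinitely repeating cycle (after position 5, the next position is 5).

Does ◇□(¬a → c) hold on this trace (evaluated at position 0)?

□(¬a → c) holds at position 0, which is reachable from 0, so ◇□(¬a → c) holds.

Holds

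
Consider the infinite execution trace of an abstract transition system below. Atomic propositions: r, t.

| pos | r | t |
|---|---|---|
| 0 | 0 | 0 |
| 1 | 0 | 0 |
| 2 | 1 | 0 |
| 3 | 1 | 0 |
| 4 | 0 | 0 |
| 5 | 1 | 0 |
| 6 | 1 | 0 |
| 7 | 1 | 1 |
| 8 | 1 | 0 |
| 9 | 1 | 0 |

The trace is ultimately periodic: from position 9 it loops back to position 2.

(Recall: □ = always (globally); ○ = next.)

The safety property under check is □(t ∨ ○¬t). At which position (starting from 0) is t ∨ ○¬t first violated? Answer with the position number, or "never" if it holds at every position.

6

Check t ∨ ○¬t at each position in order: 0 ✓, 1 ✓, 2 ✓, 3 ✓, 4 ✓, 5 ✓.
At position 6 the labels are {r} and the next position 7 has {r, t}, so t ∨ ○¬t is false there. This is the first violation.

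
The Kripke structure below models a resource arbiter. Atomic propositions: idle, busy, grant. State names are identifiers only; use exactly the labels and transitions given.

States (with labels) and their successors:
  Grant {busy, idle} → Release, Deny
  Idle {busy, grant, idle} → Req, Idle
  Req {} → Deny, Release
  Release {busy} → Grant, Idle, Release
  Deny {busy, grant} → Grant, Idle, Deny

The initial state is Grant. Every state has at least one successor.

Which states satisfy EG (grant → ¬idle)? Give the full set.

{Grant, Req, Release, Deny}

States satisfying grant → ¬idle: {Grant, Req, Release, Deny}.
States satisfying EG (grant → ¬idle): {Grant, Req, Release, Deny}.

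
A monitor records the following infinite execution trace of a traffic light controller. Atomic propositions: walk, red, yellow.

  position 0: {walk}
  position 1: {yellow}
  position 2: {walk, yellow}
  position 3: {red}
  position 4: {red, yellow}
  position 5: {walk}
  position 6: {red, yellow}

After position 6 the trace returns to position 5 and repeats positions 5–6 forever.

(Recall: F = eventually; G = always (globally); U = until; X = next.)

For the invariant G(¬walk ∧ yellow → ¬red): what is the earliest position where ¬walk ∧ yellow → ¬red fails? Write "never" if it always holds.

4

Check ¬walk ∧ yellow → ¬red at each position in order: 0 ✓, 1 ✓, 2 ✓, 3 ✓.
At position 4 the labels are {red, yellow}, so ¬walk ∧ yellow → ¬red is false there. This is the first violation.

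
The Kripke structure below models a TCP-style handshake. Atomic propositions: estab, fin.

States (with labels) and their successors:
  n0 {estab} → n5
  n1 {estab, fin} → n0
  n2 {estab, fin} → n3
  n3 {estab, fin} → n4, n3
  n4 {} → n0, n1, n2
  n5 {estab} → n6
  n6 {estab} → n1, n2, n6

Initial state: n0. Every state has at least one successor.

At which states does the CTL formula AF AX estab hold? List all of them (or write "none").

States satisfying AX estab: {n0, n1, n2, n4, n5, n6}.
States satisfying AF AX estab: {n0, n1, n2, n4, n5, n6}.

{n0, n1, n2, n4, n5, n6}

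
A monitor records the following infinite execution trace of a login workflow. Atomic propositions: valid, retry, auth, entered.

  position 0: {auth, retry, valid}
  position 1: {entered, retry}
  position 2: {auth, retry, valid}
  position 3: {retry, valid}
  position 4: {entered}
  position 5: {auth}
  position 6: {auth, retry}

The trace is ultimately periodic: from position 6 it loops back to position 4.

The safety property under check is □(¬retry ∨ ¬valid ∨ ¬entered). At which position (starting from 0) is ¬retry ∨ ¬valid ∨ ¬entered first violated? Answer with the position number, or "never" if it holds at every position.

¬retry ∨ ¬valid ∨ ¬entered holds at every position 0..6, and those are all the positions the trace ever visits, so the invariant □(¬retry ∨ ¬valid ∨ ¬entered) is never violated.

never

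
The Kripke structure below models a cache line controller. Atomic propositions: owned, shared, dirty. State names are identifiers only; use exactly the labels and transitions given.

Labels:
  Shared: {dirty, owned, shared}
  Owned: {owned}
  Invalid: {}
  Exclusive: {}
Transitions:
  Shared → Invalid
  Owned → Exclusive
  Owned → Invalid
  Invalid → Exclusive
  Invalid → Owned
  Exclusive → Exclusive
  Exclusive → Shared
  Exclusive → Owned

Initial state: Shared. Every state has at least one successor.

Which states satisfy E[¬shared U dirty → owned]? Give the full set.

States satisfying ¬shared: {Owned, Invalid, Exclusive}.
States satisfying dirty → owned: {Shared, Owned, Invalid, Exclusive}.
States satisfying E[¬shared U dirty → owned]: {Shared, Owned, Invalid, Exclusive}.

{Shared, Owned, Invalid, Exclusive}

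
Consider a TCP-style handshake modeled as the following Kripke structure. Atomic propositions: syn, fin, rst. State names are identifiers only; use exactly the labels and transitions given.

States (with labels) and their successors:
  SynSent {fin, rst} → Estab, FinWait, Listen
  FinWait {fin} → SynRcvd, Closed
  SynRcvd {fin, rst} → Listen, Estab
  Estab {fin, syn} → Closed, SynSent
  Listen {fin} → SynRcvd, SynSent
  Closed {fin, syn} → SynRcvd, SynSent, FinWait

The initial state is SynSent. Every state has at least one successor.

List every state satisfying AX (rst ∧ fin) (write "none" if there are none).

States satisfying rst ∧ fin: {SynSent, SynRcvd}.
States satisfying AX (rst ∧ fin): {Listen}.

{Listen}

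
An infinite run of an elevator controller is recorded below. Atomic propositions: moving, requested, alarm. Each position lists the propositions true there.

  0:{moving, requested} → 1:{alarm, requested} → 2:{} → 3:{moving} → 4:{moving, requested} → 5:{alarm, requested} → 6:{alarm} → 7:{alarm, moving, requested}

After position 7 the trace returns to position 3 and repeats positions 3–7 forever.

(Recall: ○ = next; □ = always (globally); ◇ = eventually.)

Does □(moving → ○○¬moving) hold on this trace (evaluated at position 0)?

Violated

moving → ○○¬moving must hold at every position from 0 onward. It fails at position 7, so □(moving → ○○¬moving) is false.
Positions where moving holds: 0, 3, 4, 7.
Check ○○¬moving at each: 0→ok, 3→ok, 4→ok, 7→fails.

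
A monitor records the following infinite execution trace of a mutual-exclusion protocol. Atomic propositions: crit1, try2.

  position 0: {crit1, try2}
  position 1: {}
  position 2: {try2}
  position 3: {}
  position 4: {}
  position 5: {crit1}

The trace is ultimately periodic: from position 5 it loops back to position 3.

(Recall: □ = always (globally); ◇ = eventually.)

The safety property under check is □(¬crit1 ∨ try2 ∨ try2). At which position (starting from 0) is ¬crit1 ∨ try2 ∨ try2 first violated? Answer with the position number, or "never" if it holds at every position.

5

Check ¬crit1 ∨ try2 ∨ try2 at each position in order: 0 ✓, 1 ✓, 2 ✓, 3 ✓, 4 ✓.
At position 5 the labels are {crit1}, so ¬crit1 ∨ try2 ∨ try2 is false there. This is the first violation.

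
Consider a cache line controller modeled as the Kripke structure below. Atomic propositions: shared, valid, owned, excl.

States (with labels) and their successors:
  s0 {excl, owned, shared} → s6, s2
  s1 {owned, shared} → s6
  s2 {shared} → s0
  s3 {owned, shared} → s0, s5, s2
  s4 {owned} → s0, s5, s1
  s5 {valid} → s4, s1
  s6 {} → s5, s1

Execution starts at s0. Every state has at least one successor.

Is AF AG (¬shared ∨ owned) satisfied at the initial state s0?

States satisfying AG (¬shared ∨ owned): ∅.
States satisfying AF AG (¬shared ∨ owned): ∅.
There is a path from s0 along which AG (¬shared ∨ owned) never holds.
s0 ∉ Sat(AF AG (¬shared ∨ owned)).

No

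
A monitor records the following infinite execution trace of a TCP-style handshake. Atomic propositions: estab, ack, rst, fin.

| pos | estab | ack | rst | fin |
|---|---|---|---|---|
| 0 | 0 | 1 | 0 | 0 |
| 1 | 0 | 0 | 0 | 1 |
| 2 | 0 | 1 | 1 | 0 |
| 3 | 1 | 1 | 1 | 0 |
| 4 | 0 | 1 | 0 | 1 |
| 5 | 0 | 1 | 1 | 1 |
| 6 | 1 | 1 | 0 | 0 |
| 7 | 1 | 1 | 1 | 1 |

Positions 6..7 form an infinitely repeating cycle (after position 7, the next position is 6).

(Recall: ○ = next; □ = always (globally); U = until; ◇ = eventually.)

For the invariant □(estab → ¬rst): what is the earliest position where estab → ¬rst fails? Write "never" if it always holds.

Check estab → ¬rst at each position in order: 0 ✓, 1 ✓, 2 ✓.
At position 3 the labels are {ack, estab, rst}, so estab → ¬rst is false there. This is the first violation.

3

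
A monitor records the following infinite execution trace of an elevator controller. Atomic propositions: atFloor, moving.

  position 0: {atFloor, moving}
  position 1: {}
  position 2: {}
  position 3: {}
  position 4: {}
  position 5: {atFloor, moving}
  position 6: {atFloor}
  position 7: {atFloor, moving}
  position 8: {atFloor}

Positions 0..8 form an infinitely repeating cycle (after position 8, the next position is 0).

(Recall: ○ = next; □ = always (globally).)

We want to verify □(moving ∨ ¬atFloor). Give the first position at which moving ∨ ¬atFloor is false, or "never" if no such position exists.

6

Check moving ∨ ¬atFloor at each position in order: 0 ✓, 1 ✓, 2 ✓, 3 ✓, 4 ✓, 5 ✓.
At position 6 the labels are {atFloor}, so moving ∨ ¬atFloor is false there. This is the first violation.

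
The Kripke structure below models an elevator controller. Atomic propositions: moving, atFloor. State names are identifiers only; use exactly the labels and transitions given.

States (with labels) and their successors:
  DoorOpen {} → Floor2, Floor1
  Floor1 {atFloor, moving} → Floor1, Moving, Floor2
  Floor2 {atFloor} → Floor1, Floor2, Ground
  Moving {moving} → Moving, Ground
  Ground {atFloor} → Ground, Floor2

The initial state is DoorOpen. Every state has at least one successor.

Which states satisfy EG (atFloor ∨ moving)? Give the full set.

States satisfying atFloor ∨ moving: {Floor1, Floor2, Moving, Ground}.
States satisfying EG (atFloor ∨ moving): {Floor1, Floor2, Moving, Ground}.

{Floor1, Floor2, Moving, Ground}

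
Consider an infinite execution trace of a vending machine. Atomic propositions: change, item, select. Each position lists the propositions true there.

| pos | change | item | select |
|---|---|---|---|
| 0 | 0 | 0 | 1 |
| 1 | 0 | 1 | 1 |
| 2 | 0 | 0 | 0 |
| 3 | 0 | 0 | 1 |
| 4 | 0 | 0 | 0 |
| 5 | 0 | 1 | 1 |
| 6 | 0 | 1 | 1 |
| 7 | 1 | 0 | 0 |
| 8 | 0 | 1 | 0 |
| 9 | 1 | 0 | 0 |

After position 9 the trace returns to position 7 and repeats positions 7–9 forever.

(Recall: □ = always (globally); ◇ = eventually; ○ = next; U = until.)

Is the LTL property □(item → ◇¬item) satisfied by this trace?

item → ◇¬item holds at every position 0..9, and those are all positions ever visited, so □(item → ◇¬item) holds.
Positions where item holds: 1, 5, 6, 8.
Check ◇¬item at each: 1→ok, 5→ok, 6→ok, 8→ok.

Holds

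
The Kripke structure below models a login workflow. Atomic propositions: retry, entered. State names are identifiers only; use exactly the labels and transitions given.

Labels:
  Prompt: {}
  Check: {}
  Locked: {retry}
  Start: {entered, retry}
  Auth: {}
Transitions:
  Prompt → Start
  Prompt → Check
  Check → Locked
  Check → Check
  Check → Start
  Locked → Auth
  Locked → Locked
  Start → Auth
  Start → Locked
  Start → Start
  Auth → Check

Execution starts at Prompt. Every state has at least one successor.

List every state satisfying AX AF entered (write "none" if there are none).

States satisfying AF entered: {Start}.
States satisfying AX AF entered: ∅.

none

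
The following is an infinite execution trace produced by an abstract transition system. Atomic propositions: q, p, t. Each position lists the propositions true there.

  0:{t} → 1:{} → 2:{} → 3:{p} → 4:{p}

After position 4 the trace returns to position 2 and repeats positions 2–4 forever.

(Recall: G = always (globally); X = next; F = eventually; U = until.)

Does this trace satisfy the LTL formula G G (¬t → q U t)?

G (¬t → q U t) must hold at every position from 0 onward. It fails at position 0, so G G (¬t → q U t) is false.

No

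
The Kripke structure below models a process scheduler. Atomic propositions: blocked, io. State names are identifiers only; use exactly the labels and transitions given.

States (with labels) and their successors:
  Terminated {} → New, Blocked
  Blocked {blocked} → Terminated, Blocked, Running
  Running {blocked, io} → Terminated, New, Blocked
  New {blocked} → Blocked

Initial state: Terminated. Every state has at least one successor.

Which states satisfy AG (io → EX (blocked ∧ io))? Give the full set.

States satisfying io → EX (blocked ∧ io): {Terminated, Blocked, New}.
States satisfying AG (io → EX (blocked ∧ io)): ∅.

none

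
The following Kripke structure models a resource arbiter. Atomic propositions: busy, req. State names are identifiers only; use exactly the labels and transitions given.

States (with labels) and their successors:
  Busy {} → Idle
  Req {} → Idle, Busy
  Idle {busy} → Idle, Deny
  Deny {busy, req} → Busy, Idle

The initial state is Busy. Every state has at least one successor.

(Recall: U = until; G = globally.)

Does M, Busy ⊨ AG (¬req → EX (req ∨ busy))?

Satisfied

States satisfying ¬req → EX (req ∨ busy): {Busy, Req, Idle, Deny}.
States satisfying AG (¬req → EX (req ∨ busy)): {Busy, Req, Idle, Deny}.
Every state reachable from Busy satisfies ¬req → EX (req ∨ busy).
Busy ∈ Sat(AG (¬req → EX (req ∨ busy))).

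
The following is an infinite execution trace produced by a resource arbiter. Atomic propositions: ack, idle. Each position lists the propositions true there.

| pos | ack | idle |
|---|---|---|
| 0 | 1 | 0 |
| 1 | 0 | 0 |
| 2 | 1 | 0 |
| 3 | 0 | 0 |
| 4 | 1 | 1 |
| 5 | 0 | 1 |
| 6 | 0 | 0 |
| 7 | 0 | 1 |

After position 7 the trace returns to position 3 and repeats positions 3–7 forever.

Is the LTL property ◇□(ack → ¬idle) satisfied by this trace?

□(ack → ¬idle) is false at every position 0..7, so it never becomes true and ◇□(ack → ¬idle) fails.

No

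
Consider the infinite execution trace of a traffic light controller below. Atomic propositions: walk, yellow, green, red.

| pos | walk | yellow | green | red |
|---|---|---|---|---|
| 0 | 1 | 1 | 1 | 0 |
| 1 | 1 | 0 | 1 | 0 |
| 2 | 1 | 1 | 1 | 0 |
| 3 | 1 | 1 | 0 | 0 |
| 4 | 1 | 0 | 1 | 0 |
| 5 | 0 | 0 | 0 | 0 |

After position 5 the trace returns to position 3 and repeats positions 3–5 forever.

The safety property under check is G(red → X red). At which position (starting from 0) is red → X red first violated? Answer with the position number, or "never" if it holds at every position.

never

red → X red holds at every position 0..5, and those are all the positions the trace ever visits, so the invariant G(red → X red) is never violated.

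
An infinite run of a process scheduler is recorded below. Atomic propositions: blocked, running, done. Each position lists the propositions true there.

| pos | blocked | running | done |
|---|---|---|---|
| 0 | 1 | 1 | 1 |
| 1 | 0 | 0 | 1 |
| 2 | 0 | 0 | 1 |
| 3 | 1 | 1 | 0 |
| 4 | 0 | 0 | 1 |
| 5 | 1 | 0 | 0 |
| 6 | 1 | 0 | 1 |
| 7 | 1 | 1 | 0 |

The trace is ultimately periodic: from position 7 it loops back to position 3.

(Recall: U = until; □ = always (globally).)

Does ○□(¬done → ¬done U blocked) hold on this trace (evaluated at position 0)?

The position after 0 is 1; □(¬done → ¬done U blocked) is true there.

Yes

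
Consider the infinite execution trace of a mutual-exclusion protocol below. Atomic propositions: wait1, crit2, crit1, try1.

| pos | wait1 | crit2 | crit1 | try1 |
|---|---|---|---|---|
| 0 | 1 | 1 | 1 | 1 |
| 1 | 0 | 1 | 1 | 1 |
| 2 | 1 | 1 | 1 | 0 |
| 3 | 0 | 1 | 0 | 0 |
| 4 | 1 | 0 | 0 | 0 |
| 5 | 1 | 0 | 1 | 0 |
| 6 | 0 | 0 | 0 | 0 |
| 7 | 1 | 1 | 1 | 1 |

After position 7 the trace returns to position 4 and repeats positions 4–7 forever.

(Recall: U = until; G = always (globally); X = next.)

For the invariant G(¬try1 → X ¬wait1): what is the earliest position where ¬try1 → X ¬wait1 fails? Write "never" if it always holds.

3

Check ¬try1 → X ¬wait1 at each position in order: 0 ✓, 1 ✓, 2 ✓.
At position 3 the labels are {crit2} and the next position 4 has {wait1}, so ¬try1 → X ¬wait1 is false there. This is the first violation.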